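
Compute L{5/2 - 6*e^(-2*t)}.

-6/(s + 2) + 5/(2*s)

The transform is linear, so treat each term independently.
(-6)·[L{e^(-2t)} = 1/(s + 2)]; L{5/2} = (5/2)/s.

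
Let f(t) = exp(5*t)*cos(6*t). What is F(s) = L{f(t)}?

L{cos(6t)} = s/(s^2 + 36).
By the first shifting theorem, multiplying by e^(5t) replaces s with s - 5.

F(s) = (s - 5)/((s - 5)^2 + 36)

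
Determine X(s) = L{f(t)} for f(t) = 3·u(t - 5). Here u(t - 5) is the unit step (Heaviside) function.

X(s) = 3*exp(-5*s)/s

By the second shifting theorem, L{u(t - c)·g(t - c)} = e^(-cs)·G(s) with c = 5 and G(s) = L{g(t)}.
L{3} = 3/s.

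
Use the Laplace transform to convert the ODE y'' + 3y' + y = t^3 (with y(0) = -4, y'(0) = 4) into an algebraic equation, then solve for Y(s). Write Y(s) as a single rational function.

Y(s) = (-4*s^5 - 8*s^4 + 6)/(s^6 + 3*s^5 + s^4)

Apply the Laplace transform to the equation.
The derivative rules (L{y''} = s^2 Y - s·y(0) - y'(0) and L{y'} = sY - y(0), with y(0) = -4, y'(0) = 4) turn the left side into (s^2 + 3*s + 1)Y - (-4*s - 8).
The right side is L{t^3} = 6/s^4.
So (s^2 + 3*s + 1)Y = 6/s^4 + (-4*s - 8).
Solve for Y(s) and write it as one ratio of polynomials.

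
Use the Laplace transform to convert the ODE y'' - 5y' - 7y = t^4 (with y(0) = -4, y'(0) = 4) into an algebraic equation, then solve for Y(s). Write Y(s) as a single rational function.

Y(s) = (-4*s^6 + 24*s^5 + 24)/(s^7 - 5*s^6 - 7*s^5)

Apply the Laplace transform to the equation.
With L{y''} = s^2 Y - s·y(0) - y'(0) and L{y'} = sY - y(0), with y(0) = -4, y'(0) = 4: the LHS transforms to (s^2 - 5*s - 7)Y - (-4*s + 24).
The right side is L{t^4} = 24/s^5.
So (s^2 - 5*s - 7)Y = 24/s^5 + (-4*s + 24).
Divide through and combine into a single rational function.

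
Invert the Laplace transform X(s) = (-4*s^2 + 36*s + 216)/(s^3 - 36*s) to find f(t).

f(t) = 4*exp(6*t) - 6 - 2*exp(-6*t)

Factor the denominator: s^3 - 36*s = s*(s - 6)*(s + 6).
Partial fraction decomposition gives [-2/(s + 6)] + [-6/s] + [4/(s - 6)].
Invert each term: -2/(s + 6) ↔ -2e^(-6t); -6/(s - 0) ↔ -6e^(0t); 4/(s - 6) ↔ 4e^(6t).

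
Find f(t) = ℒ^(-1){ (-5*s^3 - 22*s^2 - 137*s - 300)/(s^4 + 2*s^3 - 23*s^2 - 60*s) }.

f(t) = -6*exp(5*t) + 5 + 2*exp(-3*t) - 6*exp(-4*t)

Factor the denominator: s^4 + 2*s^3 - 23*s^2 - 60*s = s*(s - 5)*(s + 3)*(s + 4).
Partial fraction decomposition gives [5/s] + [-6/(s - 5)] + [-6/(s + 4)] + [2/(s + 3)].
Invert each term: 5/(s - 0) ↔ 5e^(0t); -6/(s - 5) ↔ -6e^(5t); -6/(s + 4) ↔ -6e^(-4t); 2/(s + 3) ↔ 2e^(-3t).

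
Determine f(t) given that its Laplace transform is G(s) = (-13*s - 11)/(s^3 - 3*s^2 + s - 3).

Factor the denominator: s^3 - 3*s^2 + s - 3 = (s - 3)*(s^2 + 1).
Partial fraction decomposition gives [-5/(s - 3)] + [5*s/(s^2 + 1)] + [2/(s^2 + 1)].
Invert each term: -5/(s - 3) ↔ -5e^(3t); 5·s/(s^2 + 1) ↔ 5cos(t); 2·1/(s^2 + 1) ↔ 2sin(t).

f(t) = -5*exp(3*t) + 2*sin(t) + 5*cos(t)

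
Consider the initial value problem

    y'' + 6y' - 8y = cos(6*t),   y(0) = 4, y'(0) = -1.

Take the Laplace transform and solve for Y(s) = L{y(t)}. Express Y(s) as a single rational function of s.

Laplace-transform each side.
Using L{y''} = s^2 Y - s·y(0) - y'(0) and L{y'} = sY - y(0), with y(0) = 4, y'(0) = -1, the left side becomes (s^2 + 6*s - 8)Y - (4*s + 23).
The right side is L{cos(6*t)} = s/(s^2 + 36).
So (s^2 + 6*s - 8)Y = s/(s^2 + 36) + (4*s + 23).
Isolate Y and clear denominators.

Y(s) = (4*s^3 + 23*s^2 + 145*s + 828)/(s^4 + 6*s^3 + 28*s^2 + 216*s - 288)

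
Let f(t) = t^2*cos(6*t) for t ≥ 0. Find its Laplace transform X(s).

X(s) = 2*s*(s^2 - 108)/(s^2 + 36)^3

L{cos(6t)} = s/(s^2 + 36).
Then apply L{t^2·g(t)} = (-1)^2 d^2/ds^2[G(s)] with G(s) = s/(s^2 + 36):
differentiating 2 times and applying the sign gives 2*s*(s^2 - 108)/(s^2 + 36)^3.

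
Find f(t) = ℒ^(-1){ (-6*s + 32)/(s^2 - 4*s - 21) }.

Factor the denominator: s^2 - 4*s - 21 = (s - 7)*(s + 3).
Partial fraction decomposition gives [-5/(s + 3)] + [-1/(s - 7)].
Invert each term: -5/(s + 3) ↔ -5e^(-3t); -1/(s - 7) ↔ -e^(7t).

f(t) = -exp(7*t) - 5*exp(-3*t)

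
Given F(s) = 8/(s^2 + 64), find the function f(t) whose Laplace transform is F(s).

f(t) = sin(8*t)

Since L{sin(8t)} = 8/(s^2 + 64), the inverse is sin(8*t).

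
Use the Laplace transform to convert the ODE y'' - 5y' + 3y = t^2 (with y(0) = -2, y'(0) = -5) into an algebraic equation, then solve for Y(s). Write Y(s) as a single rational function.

Take the Laplace transform of both sides.
The derivative rules (L{y''} = s^2 Y - s·y(0) - y'(0) and L{y'} = sY - y(0), with y(0) = -2, y'(0) = -5) turn the left side into (s^2 - 5*s + 3)Y - (-2*s + 5).
The right side is L{t^2} = 2/s^3.
So (s^2 - 5*s + 3)Y = 2/s^3 + (-2*s + 5).
Isolate Y and clear denominators.

Y(s) = (-2*s^4 + 5*s^3 + 2)/(s^5 - 5*s^4 + 3*s^3)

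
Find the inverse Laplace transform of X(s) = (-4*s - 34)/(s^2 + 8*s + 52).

-3*exp(-4*t)*sin(6*t) - 4*exp(-4*t)*cos(6*t)

Complete the square in the denominator: s^2 + 8*s + 52 = (s + 4)^2 + 6^2.
Split the numerator to match: -4*s - 34 = -4·(s + 4) - 3·6.
Invert each term: -4·(s + 4)/((s + 4)^2 + 36) ↔ -4e^(-4t)cos(6t); -3·6/((s + 4)^2 + 36) ↔ -3e^(-4t)sin(6t).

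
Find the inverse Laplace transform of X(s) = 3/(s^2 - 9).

Since L{sinh(3t)} = 3/(s^2 - 9), the inverse is sinh(3*t).

sinh(3*t)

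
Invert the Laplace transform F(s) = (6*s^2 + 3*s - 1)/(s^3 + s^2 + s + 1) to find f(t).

Factor the denominator: s^3 + s^2 + s + 1 = (s + 1)*(s^2 + 1).
Partial fraction decomposition gives [1/(s + 1)] + [5*s/(s^2 + 1)] + [-2/(s^2 + 1)].
Invert each term: 1/(s + 1) ↔ e^(-t); 5·s/(s^2 + 1) ↔ 5cos(t); -2·1/(s^2 + 1) ↔ -2sin(t).

f(t) = -2*sin(t) + 5*cos(t) + exp(-t)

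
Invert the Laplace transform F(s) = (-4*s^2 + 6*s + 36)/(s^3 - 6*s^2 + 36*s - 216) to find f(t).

f(t) = -exp(6*t) - 2*sin(6*t) - 3*cos(6*t)

Factor the denominator: s^3 - 6*s^2 + 36*s - 216 = (s - 6)*(s^2 + 36).
Partial fraction decomposition gives [-1/(s - 6)] + [-3*s/(s^2 + 36)] + [-12/(s^2 + 36)].
Invert each term: -1/(s - 6) ↔ -e^(6t); -3·s/(s^2 + 36) ↔ -3cos(6t); -2·6/(s^2 + 36) ↔ -2sin(6t).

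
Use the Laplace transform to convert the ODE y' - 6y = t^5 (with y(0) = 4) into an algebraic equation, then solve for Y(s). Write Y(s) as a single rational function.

Laplace-transform each side.
Using L{y'} = sY - y(0) = sY - 4, the left side becomes (s - 6)Y - (4).
The right side is L{t^5} = 120/s^6.
So (s - 6)Y = 120/s^6 + (4).
Isolate Y and clear denominators.

Y(s) = (4*s^6 + 120)/(s^7 - 6*s^6)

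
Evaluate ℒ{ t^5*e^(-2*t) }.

L{t^5} = 5!/s^6 = 120/s^6.
By the first shifting theorem, multiplying by e^(-2t) replaces s with s + 2.

120/(s + 2)^6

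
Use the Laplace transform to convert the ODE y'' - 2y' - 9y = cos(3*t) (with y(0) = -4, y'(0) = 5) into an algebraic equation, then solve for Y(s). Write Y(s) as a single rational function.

Y(s) = (-4*s^3 + 13*s^2 - 35*s + 117)/(s^4 - 2*s^3 - 18*s - 81)

Apply the Laplace transform to the equation.
With L{y''} = s^2 Y - s·y(0) - y'(0) and L{y'} = sY - y(0), with y(0) = -4, y'(0) = 5: the LHS transforms to (s^2 - 2*s - 9)Y - (-4*s + 13).
The right side is L{cos(3*t)} = s/(s^2 + 9).
So (s^2 - 2*s - 9)Y = s/(s^2 + 9) + (-4*s + 13).
Solve for Y(s) and write it as one ratio of polynomials.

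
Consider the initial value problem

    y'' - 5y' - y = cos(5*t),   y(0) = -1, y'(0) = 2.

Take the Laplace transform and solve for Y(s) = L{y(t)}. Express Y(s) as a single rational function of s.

Y(s) = (-s^3 + 7*s^2 - 24*s + 175)/(s^4 - 5*s^3 + 24*s^2 - 125*s - 25)

Take the Laplace transform of both sides.
With L{y''} = s^2 Y - s·y(0) - y'(0) and L{y'} = sY - y(0), with y(0) = -1, y'(0) = 2: the LHS transforms to (s^2 - 5*s - 1)Y - (-s + 7).
The right side is L{cos(5*t)} = s/(s^2 + 25).
So (s^2 - 5*s - 1)Y = s/(s^2 + 25) + (-s + 7).
Solve for Y(s) and write it as one ratio of polynomials.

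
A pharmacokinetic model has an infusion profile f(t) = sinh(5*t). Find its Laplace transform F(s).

L{sinh(5t)} = 5/(s^2 - 25).

F(s) = 5/(s^2 - 25)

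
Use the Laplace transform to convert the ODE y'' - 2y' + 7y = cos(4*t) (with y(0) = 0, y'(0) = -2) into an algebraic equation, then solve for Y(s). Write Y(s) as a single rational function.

Laplace-transform each side.
The derivative rules (L{y''} = s^2 Y - s·y(0) - y'(0) and L{y'} = sY - y(0), with y(0) = 0, y'(0) = -2) turn the left side into (s^2 - 2*s + 7)Y - (-2).
The right side is L{cos(4*t)} = s/(s^2 + 16).
So (s^2 - 2*s + 7)Y = s/(s^2 + 16) + (-2).
Divide through and combine into a single rational function.

Y(s) = (-2*s^2 + s - 32)/(s^4 - 2*s^3 + 23*s^2 - 32*s + 112)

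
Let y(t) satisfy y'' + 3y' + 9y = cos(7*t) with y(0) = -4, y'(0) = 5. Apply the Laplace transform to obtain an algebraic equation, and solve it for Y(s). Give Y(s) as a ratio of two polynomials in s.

Take the Laplace transform of both sides.
Using L{y''} = s^2 Y - s·y(0) - y'(0) and L{y'} = sY - y(0), with y(0) = -4, y'(0) = 5, the left side becomes (s^2 + 3*s + 9)Y - (-4*s - 7).
The right side is L{cos(7*t)} = s/(s^2 + 49).
So (s^2 + 3*s + 9)Y = s/(s^2 + 49) + (-4*s - 7).
Solve for Y(s) and write it as one ratio of polynomials.

Y(s) = (-4*s^3 - 7*s^2 - 195*s - 343)/(s^4 + 3*s^3 + 58*s^2 + 147*s + 441)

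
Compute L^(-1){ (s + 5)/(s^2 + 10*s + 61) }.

Rewrite the denominator: s^2 + 10*s + 61 = (s + 5)^2 + 36.
The form in (s + 5) signals a first-shifting-theorem factor e^(-5t).
Since L{cos(6t)} = s/(s^2 + 36), the inverse is e^(-5*t)*cos(6*t).

exp(-5*t)*cos(6*t)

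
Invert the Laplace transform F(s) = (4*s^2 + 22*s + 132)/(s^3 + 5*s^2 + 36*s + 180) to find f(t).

Factor the denominator: s^3 + 5*s^2 + 36*s + 180 = (s + 5)*(s^2 + 36).
Partial fraction decomposition gives [2/(s + 5)] + [2*s/(s^2 + 36)] + [12/(s^2 + 36)].
Invert each term: 2/(s + 5) ↔ 2e^(-5t); 2·s/(s^2 + 36) ↔ 2cos(6t); 2·6/(s^2 + 36) ↔ 2sin(6t).

f(t) = 2*sin(6*t) + 2*cos(6*t) + 2*exp(-5*t)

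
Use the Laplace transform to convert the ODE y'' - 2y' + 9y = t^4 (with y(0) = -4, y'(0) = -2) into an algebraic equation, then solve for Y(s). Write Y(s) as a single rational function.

Y(s) = (-4*s^6 + 6*s^5 + 24)/(s^7 - 2*s^6 + 9*s^5)

Laplace-transform each side.
Using L{y''} = s^2 Y - s·y(0) - y'(0) and L{y'} = sY - y(0), with y(0) = -4, y'(0) = -2, the left side becomes (s^2 - 2*s + 9)Y - (-4*s + 6).
The right side is L{t^4} = 24/s^5.
So (s^2 - 2*s + 9)Y = 24/s^5 + (-4*s + 6).
Divide through and combine into a single rational function.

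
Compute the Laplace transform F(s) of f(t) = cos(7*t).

L{cos(7t)} = s/(s^2 + 49).

F(s) = s/(s^2 + 49)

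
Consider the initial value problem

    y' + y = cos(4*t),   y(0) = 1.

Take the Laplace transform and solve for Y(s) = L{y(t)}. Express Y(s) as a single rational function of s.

Y(s) = (s^2 + s + 16)/(s^3 + s^2 + 16*s + 16)

Transform both sides with L{·}.
With L{y'} = sY - y(0) = sY - 1: the LHS transforms to (s + 1)Y - (1).
The right side is L{cos(4*t)} = s/(s^2 + 16).
So (s + 1)Y = s/(s^2 + 16) + (1).
Divide through and combine into a single rational function.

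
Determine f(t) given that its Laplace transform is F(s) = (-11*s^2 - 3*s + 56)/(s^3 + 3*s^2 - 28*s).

f(t) = -3*exp(4*t) - 2 - 6*exp(-7*t)

Factor the denominator: s^3 + 3*s^2 - 28*s = s*(s - 4)*(s + 7).
Partial fraction decomposition gives [-6/(s + 7)] + [-3/(s - 4)] + [-2/s].
Invert each term: -6/(s + 7) ↔ -6e^(-7t); -3/(s - 4) ↔ -3e^(4t); -2/(s - 0) ↔ -2e^(0t).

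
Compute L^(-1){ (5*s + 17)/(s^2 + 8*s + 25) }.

Complete the square in the denominator: s^2 + 8*s + 25 = (s + 4)^2 + 3^2.
Split the numerator to match: 5*s + 17 = 5·(s + 4) - 1·3.
Invert each term: 5·(s + 4)/((s + 4)^2 + 9) ↔ 5e^(-4t)cos(3t); -1·3/((s + 4)^2 + 9) ↔ -e^(-4t)sin(3t).

-exp(-4*t)*sin(3*t) + 5*exp(-4*t)*cos(3*t)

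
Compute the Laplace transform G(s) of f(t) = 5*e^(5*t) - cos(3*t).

The transform is linear, so treat each term independently.
(-1)·[L{cos(3t)} = s/(s^2 + 9)]; (5)·[L{e^(5t)} = 1/(s - 5)].

G(s) = -s/(s^2 + 9) + 5/(s - 5)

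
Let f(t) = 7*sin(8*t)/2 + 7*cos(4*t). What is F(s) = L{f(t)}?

The transform is linear, so treat each term independently.
(7)·[L{cos(4t)} = s/(s^2 + 16)]; (7/2)·[L{sin(8t)} = 8/(s^2 + 64)].

F(s) = 7*s/(s^2 + 16) + 28/(s^2 + 64)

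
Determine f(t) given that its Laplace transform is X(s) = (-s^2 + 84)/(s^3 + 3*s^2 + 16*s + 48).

f(t) = 3*sin(4*t) - 4*cos(4*t) + 3*exp(-3*t)

Factor the denominator: s^3 + 3*s^2 + 16*s + 48 = (s + 3)*(s^2 + 16).
Partial fraction decomposition gives [3/(s + 3)] + [-4*s/(s^2 + 16)] + [12/(s^2 + 16)].
Invert each term: 3/(s + 3) ↔ 3e^(-3t); -4·s/(s^2 + 16) ↔ -4cos(4t); 3·4/(s^2 + 16) ↔ 3sin(4t).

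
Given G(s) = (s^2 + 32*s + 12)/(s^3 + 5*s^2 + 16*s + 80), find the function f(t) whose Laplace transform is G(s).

f(t) = 3*sin(4*t) + 4*cos(4*t) - 3*exp(-5*t)

Factor the denominator: s^3 + 5*s^2 + 16*s + 80 = (s + 5)*(s^2 + 16).
Partial fraction decomposition gives [-3/(s + 5)] + [4*s/(s^2 + 16)] + [12/(s^2 + 16)].
Invert each term: -3/(s + 5) ↔ -3e^(-5t); 4·s/(s^2 + 16) ↔ 4cos(4t); 3·4/(s^2 + 16) ↔ 3sin(4t).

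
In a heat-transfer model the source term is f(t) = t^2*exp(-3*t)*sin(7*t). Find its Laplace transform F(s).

L{sin(7t)} = 7/(s^2 + 49).
Multiplying by e^(-3t) shifts s → s + 3, so L{exp(-3*t)*sin(7*t)} = 7/((s + 3)^2 + 49).
Then apply L{t^2·g(t)} = (-1)^2 d^2/ds^2[G(s)] with G(s) = 7/((s + 3)^2 + 49):
differentiating 2 times and applying the sign gives 14*(3*s^2 + 18*s - 22)/(s^2 + 6*s + 58)^3.

F(s) = 14*(3*s^2 + 18*s - 22)/(s^2 + 6*s + 58)^3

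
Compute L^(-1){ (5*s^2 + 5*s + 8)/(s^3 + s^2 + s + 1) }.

Factor the denominator: s^3 + s^2 + s + 1 = (s + 1)*(s^2 + 1).
Partial fraction decomposition gives [4/(s + 1)] + [s/(s^2 + 1)] + [4/(s^2 + 1)].
Invert each term: 4/(s + 1) ↔ 4e^(-t); 1·s/(s^2 + 1) ↔ cos(t); 4·1/(s^2 + 1) ↔ 4sin(t).

4*sin(t) + cos(t) + 4*exp(-t)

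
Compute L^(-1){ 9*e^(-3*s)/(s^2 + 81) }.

The factor e^(-3s) signals a time shift by c = 3 (second shifting theorem).
L{sin(9t)} = 9/(s^2 + 81), so L^-1{9/(s^2 + 81)} = sin(9*t).
Hence the inverse is u(t - 3) times that function evaluated at t - 3.

Heaviside(t - 3)*(sin(9*t - 27))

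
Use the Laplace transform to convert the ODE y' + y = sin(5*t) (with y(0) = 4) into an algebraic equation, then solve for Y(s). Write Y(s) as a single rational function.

Y(s) = (4*s^2 + 105)/(s^3 + s^2 + 25*s + 25)

Apply the Laplace transform to the equation.
The derivative rules (L{y'} = sY - y(0) = sY - 4) turn the left side into (s + 1)Y - (4).
The right side is L{sin(5*t)} = 5/(s^2 + 25).
So (s + 1)Y = 5/(s^2 + 25) + (4).
Divide through and combine into a single rational function.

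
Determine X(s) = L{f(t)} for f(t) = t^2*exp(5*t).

X(s) = 2/(s - 5)^3

L{e^(5t)} = 1/(s - 5).
Then apply L{t^2·g(t)} = (-1)^2 d^2/ds^2[G(s)] with G(s) = 1/(s - 5):
differentiating 2 times and applying the sign gives 2/(s - 5)^3.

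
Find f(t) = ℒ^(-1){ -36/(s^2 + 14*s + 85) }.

f(t) = -6*exp(-7*t)*sin(6*t)

Rewrite the denominator: s^2 + 14*s + 85 = (s + 7)^2 + 36.
The form in (s + 7) signals a first-shifting-theorem factor e^(-7t).
Since L{sin(6t)} = 6/(s^2 + 36), the inverse is e^(-7*t)*sin(6*t), scaled by -6.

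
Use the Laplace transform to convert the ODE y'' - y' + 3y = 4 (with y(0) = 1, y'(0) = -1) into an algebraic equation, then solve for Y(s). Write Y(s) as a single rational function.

Transform both sides with L{·}.
The derivative rules (L{y''} = s^2 Y - s·y(0) - y'(0) and L{y'} = sY - y(0), with y(0) = 1, y'(0) = -1) turn the left side into (s^2 - s + 3)Y - (s - 2).
The right side is L{4} = 4/s.
So (s^2 - s + 3)Y = 4/s + (s - 2).
Isolate Y and clear denominators.

Y(s) = (s^2 - 2*s + 4)/(s^3 - s^2 + 3*s)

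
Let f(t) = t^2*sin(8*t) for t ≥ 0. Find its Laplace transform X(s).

L{sin(8t)} = 8/(s^2 + 64).
Then apply L{t^2·g(t)} = (-1)^2 d^2/ds^2[G(s)] with G(s) = 8/(s^2 + 64):
differentiating 2 times and applying the sign gives 16*(3*s^2 - 64)/(s^2 + 64)^3.

X(s) = 16*(3*s^2 - 64)/(s^2 + 64)^3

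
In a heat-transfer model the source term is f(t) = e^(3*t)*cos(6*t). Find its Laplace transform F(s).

L{cos(6t)} = s/(s^2 + 36).
By the first shifting theorem, multiplying by e^(3t) replaces s with s - 3.

F(s) = (s - 3)/((s - 3)^2 + 36)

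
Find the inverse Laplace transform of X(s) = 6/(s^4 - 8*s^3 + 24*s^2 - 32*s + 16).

Rewrite the denominator: s^4 - 8*s^3 + 24*s^2 - 32*s + 16 = (s - 2)^4.
The form in (s - 2) signals a first-shifting-theorem factor e^(2t).
Since L{t^3} = 3!/s^4 = 6/s^4, the inverse is t^3*e^(2*t).

t^3*exp(2*t)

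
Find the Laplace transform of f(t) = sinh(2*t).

2/(s^2 - 4)

L{sinh(2t)} = 2/(s^2 - 4).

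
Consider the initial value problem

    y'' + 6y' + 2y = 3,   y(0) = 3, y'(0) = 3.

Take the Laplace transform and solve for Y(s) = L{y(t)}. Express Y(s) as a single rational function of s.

Y(s) = (3*s^2 + 21*s + 3)/(s^3 + 6*s^2 + 2*s)

Laplace-transform each side.
The derivative rules (L{y''} = s^2 Y - s·y(0) - y'(0) and L{y'} = sY - y(0), with y(0) = 3, y'(0) = 3) turn the left side into (s^2 + 6*s + 2)Y - (3*s + 21).
The right side is L{3} = 3/s.
So (s^2 + 6*s + 2)Y = 3/s + (3*s + 21).
Solve for Y(s) and write it as one ratio of polynomials.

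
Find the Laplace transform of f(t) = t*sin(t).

L{sin(t)} = 1/(s^2 + 1).
Then apply L{t·g(t)} = -d/ds[G(s)] with G(s) = 1/(s^2 + 1):
differentiating 1 time and applying the sign gives 2*s/(s^2 + 1)^2.

2*s/(s^2 + 1)^2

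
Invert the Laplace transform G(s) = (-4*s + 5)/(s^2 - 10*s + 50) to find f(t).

Complete the square in the denominator: s^2 - 10*s + 50 = (s - 5)^2 + 5^2.
Split the numerator to match: -4*s + 5 = -4·(s - 5) - 3·5.
Invert each term: -4·(s - 5)/((s - 5)^2 + 25) ↔ -4e^(5t)cos(5t); -3·5/((s - 5)^2 + 25) ↔ -3e^(5t)sin(5t).

f(t) = -3*exp(5*t)*sin(5*t) - 4*exp(5*t)*cos(5*t)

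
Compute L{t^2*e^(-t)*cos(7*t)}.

L{cos(7t)} = s/(s^2 + 49).
Multiplying by e^(-t) shifts s → s + 1, so L{e^(-t)*cos(7*t)} = (s + 1)/((s + 1)^2 + 49).
Then apply L{t^2·g(t)} = (-1)^2 d^2/ds^2[H(s)] with H(s) = (s + 1)/((s + 1)^2 + 49):
differentiating 2 times and applying the sign gives 2*(s + 1)*(s^2 + 2*s - 146)/(s^2 + 2*s + 50)^3.

2*(s + 1)*(s^2 + 2*s - 146)/(s^2 + 2*s + 50)^3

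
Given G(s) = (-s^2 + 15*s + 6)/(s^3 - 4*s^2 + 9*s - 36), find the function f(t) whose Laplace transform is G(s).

Factor the denominator: s^3 - 4*s^2 + 9*s - 36 = (s - 4)*(s^2 + 9).
Partial fraction decomposition gives [2/(s - 4)] + [-3*s/(s^2 + 9)] + [3/(s^2 + 9)].
Invert each term: 2/(s - 4) ↔ 2e^(4t); -3·s/(s^2 + 9) ↔ -3cos(3t); 1·3/(s^2 + 9) ↔ sin(3t).

f(t) = 2*exp(4*t) + sin(3*t) - 3*cos(3*t)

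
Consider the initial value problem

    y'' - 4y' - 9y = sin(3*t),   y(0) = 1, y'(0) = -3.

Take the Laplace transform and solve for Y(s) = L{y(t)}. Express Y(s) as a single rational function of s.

Apply the Laplace transform to the equation.
Using L{y''} = s^2 Y - s·y(0) - y'(0) and L{y'} = sY - y(0), with y(0) = 1, y'(0) = -3, the left side becomes (s^2 - 4*s - 9)Y - (s - 7).
The right side is L{sin(3*t)} = 3/(s^2 + 9).
So (s^2 - 4*s - 9)Y = 3/(s^2 + 9) + (s - 7).
Solve for Y(s) and write it as one ratio of polynomials.

Y(s) = (s^3 - 7*s^2 + 9*s - 60)/(s^4 - 4*s^3 - 36*s - 81)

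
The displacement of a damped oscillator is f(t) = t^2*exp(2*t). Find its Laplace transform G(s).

L{e^(2t)} = 1/(s - 2).
Then apply L{t^2·g(t)} = (-1)^2 d^2/ds^2[H(s)] with H(s) = 1/(s - 2):
differentiating 2 times and applying the sign gives 2/(s - 2)^3.

G(s) = 2/(s - 2)^3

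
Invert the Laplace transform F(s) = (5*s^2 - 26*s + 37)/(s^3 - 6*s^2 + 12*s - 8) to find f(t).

Factor the denominator: s^3 - 6*s^2 + 12*s - 8 = (s - 2)^3.
Partial fraction decomposition gives [5/(s - 2)] + [-6/(s - 2)^2] + [5/(s - 2)^3].
Invert each term: 5/(s - 2) ↔ 5e^(2t); -6/(s - 2)^2 ↔ -6t·e^(2t); 5/(s - 2)^3 ↔ (5/2)t^2·e^(2t).

f(t) = 5*t^2*exp(2*t)/2 - 6*t*exp(2*t) + 5*exp(2*t)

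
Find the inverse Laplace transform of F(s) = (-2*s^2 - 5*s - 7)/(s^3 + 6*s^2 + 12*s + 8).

Factor the denominator: s^3 + 6*s^2 + 12*s + 8 = (s + 2)^3.
Partial fraction decomposition gives [-2/(s + 2)] + [3/(s + 2)^2] + [-5/(s + 2)^3].
Invert each term: -2/(s + 2) ↔ -2e^(-2t); 3/(s + 2)^2 ↔ 3t·e^(-2t); -5/(s + 2)^3 ↔ (-5/2)t^2·e^(-2t).

-5*t^2*exp(-2*t)/2 + 3*t*exp(-2*t) - 2*exp(-2*t)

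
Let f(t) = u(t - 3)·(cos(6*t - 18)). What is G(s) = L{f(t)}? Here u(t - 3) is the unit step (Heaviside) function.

By the second shifting theorem, L{u(t - c)·g(t - c)} = e^(-cs)·H(s) with c = 3 and H(s) = L{g(t)}.
L{cos(6t)} = s/(s^2 + 36).

G(s) = s*exp(-3*s)/(s^2 + 36)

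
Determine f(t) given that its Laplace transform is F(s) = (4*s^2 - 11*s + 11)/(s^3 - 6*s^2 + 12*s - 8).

Factor the denominator: s^3 - 6*s^2 + 12*s - 8 = (s - 2)^3.
Partial fraction decomposition gives [4/(s - 2)] + [5/(s - 2)^2] + [5/(s - 2)^3].
Invert each term: 4/(s - 2) ↔ 4e^(2t); 5/(s - 2)^2 ↔ 5t·e^(2t); 5/(s - 2)^3 ↔ (5/2)t^2·e^(2t).

f(t) = 5*t^2*exp(2*t)/2 + 5*t*exp(2*t) + 4*exp(2*t)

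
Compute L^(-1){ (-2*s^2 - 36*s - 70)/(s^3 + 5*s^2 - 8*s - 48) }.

Factor the denominator: s^3 + 5*s^2 - 8*s - 48 = (s - 3)*(s + 4)^2.
Partial fraction decomposition gives [2/(s + 4)] + [-6/(s + 4)^2] + [-4/(s - 3)].
Invert each term: 2/(s + 4) ↔ 2e^(-4t); -6/(s + 4)^2 ↔ -6t·e^(-4t); -4/(s - 3) ↔ -4e^(3t).

-6*t*exp(-4*t) - 4*exp(3*t) + 2*exp(-4*t)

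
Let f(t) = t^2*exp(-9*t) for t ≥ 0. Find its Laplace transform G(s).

L{e^(-9t)} = 1/(s + 9).
Then apply L{t^2·g(t)} = (-1)^2 d^2/ds^2[H(s)] with H(s) = 1/(s + 9):
differentiating 2 times and applying the sign gives 2/(s + 9)^3.

G(s) = 2/(s + 9)^3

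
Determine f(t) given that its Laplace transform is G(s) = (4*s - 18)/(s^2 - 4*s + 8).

f(t) = -5*exp(2*t)*sin(2*t) + 4*exp(2*t)*cos(2*t)

Complete the square in the denominator: s^2 - 4*s + 8 = (s - 2)^2 + 2^2.
Split the numerator to match: 4*s - 18 = 4·(s - 2) - 5·2.
Invert each term: 4·(s - 2)/((s - 2)^2 + 4) ↔ 4e^(2t)cos(2t); -5·2/((s - 2)^2 + 4) ↔ -5e^(2t)sin(2t).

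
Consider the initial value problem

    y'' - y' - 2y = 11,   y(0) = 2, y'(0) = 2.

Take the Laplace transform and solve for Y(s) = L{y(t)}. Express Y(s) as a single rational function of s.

Take the Laplace transform of both sides.
With L{y''} = s^2 Y - s·y(0) - y'(0) and L{y'} = sY - y(0), with y(0) = 2, y'(0) = 2: the LHS transforms to (s^2 - s - 2)Y - (2*s).
The right side is L{11} = 11/s.
So (s^2 - s - 2)Y = 11/s + (2*s).
Isolate Y and clear denominators.

Y(s) = (2*s^2 + 11)/(s^3 - s^2 - 2*s)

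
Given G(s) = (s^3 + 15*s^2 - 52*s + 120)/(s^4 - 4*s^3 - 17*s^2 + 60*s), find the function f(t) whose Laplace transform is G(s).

Factor the denominator: s^4 - 4*s^3 - 17*s^2 + 60*s = s*(s - 5)*(s - 3)*(s + 4).
Partial fraction decomposition gives [-3/(s - 3)] + [2/s] + [-2/(s + 4)] + [4/(s - 5)].
Invert each term: -3/(s - 3) ↔ -3e^(3t); 2/(s - 0) ↔ 2e^(0t); -2/(s + 4) ↔ -2e^(-4t); 4/(s - 5) ↔ 4e^(5t).

f(t) = 4*exp(5*t) - 3*exp(3*t) + 2 - 2*exp(-4*t)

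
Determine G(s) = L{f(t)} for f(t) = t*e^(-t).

G(s) = (s + 1)^(-2)

L{e^(-t)} = 1/(s + 1).
Then apply L{t·g(t)} = -d/ds[H(s)] with H(s) = 1/(s + 1):
differentiating 1 time and applying the sign gives (s + 1)^(-2).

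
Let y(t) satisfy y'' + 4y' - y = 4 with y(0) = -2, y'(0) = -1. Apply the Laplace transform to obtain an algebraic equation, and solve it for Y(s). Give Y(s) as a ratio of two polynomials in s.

Apply the Laplace transform to the equation.
The derivative rules (L{y''} = s^2 Y - s·y(0) - y'(0) and L{y'} = sY - y(0), with y(0) = -2, y'(0) = -1) turn the left side into (s^2 + 4*s - 1)Y - (-2*s - 9).
The right side is L{4} = 4/s.
So (s^2 + 4*s - 1)Y = 4/s + (-2*s - 9).
Divide through and combine into a single rational function.

Y(s) = (-2*s^2 - 9*s + 4)/(s^3 + 4*s^2 - s)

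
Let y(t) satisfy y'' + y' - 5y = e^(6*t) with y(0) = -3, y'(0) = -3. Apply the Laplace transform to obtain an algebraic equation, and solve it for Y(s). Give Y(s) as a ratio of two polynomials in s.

Y(s) = (-3*s^2 + 12*s + 37)/(s^3 - 5*s^2 - 11*s + 30)

Apply the Laplace transform to the equation.
Using L{y''} = s^2 Y - s·y(0) - y'(0) and L{y'} = sY - y(0), with y(0) = -3, y'(0) = -3, the left side becomes (s^2 + s - 5)Y - (-3*s - 6).
The right side is L{e^(6*t)} = 1/(s - 6).
So (s^2 + s - 5)Y = 1/(s - 6) + (-3*s - 6).
Solve for Y(s) and write it as one ratio of polynomials.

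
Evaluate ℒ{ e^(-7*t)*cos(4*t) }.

(s + 7)/((s + 7)^2 + 16)

L{cos(4t)} = s/(s^2 + 16).
By the first shifting theorem, multiplying by e^(-7t) replaces s with s + 7.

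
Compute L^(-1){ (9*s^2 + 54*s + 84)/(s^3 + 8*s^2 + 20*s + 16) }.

Factor the denominator: s^3 + 8*s^2 + 20*s + 16 = (s + 2)^2*(s + 4).
Partial fraction decomposition gives [6/(s + 2)] + [6/(s + 2)^2] + [3/(s + 4)].
Invert each term: 6/(s + 2) ↔ 6e^(-2t); 6/(s + 2)^2 ↔ 6t·e^(-2t); 3/(s + 4) ↔ 3e^(-4t).

6*t*exp(-2*t) + 6*exp(-2*t) + 3*exp(-4*t)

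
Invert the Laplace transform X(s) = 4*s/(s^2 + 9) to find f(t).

Since L{cos(3t)} = s/(s^2 + 9), the inverse is cos(3*t), scaled by 4.

f(t) = 4*cos(3*t)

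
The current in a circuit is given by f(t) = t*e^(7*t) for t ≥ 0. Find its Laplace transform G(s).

G(s) = (s - 7)^(-2)

L{e^(7t)} = 1/(s - 7).
Then apply L{t·g(t)} = -d/ds[H(s)] with H(s) = 1/(s - 7):
differentiating 1 time and applying the sign gives (s - 7)^(-2).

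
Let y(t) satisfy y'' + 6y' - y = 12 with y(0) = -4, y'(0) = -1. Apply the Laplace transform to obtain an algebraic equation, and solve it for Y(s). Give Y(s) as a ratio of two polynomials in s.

Y(s) = (-4*s^2 - 25*s + 12)/(s^3 + 6*s^2 - s)

Apply the Laplace transform to the equation.
The derivative rules (L{y''} = s^2 Y - s·y(0) - y'(0) and L{y'} = sY - y(0), with y(0) = -4, y'(0) = -1) turn the left side into (s^2 + 6*s - 1)Y - (-4*s - 25).
The right side is L{12} = 12/s.
So (s^2 + 6*s - 1)Y = 12/s + (-4*s - 25).
Solve for Y(s) and write it as one ratio of polynomials.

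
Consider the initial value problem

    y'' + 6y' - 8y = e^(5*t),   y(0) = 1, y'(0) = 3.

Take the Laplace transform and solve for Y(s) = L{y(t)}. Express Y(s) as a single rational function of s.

Y(s) = (s^2 + 4*s - 44)/(s^3 + s^2 - 38*s + 40)

Apply the Laplace transform to the equation.
The derivative rules (L{y''} = s^2 Y - s·y(0) - y'(0) and L{y'} = sY - y(0), with y(0) = 1, y'(0) = 3) turn the left side into (s^2 + 6*s - 8)Y - (s + 9).
The right side is L{e^(5*t)} = 1/(s - 5).
So (s^2 + 6*s - 8)Y = 1/(s - 5) + (s + 9).
Solve for Y(s) and write it as one ratio of polynomials.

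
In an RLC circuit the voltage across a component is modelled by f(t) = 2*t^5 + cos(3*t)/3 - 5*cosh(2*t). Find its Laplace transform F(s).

F(s) = s/(3*(s^2 + 9)) - 5*s/(s^2 - 4) + 240/s^6

Apply the Laplace transform termwise.
(1/3)·[L{cos(3t)} = s/(s^2 + 9)]; (-5)·[L{cosh(2t)} = s/(s^2 - 4)]; (2)·[L{t^5} = 5!/s^6 = 120/s^6].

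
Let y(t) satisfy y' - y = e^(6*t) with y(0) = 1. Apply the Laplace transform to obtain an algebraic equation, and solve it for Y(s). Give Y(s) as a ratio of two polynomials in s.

Y(s) = (s - 5)/(s^2 - 7*s + 6)

Transform both sides with L{·}.
With L{y'} = sY - y(0) = sY - 1: the LHS transforms to (s - 1)Y - (1).
The right side is L{e^(6*t)} = 1/(s - 6).
So (s - 1)Y = 1/(s - 6) + (1).
Isolate Y and clear denominators.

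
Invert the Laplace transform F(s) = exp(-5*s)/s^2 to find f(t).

f(t) = Heaviside(t - 5)*(t - 5)

The factor e^(-5s) signals a time shift by c = 5 (second shifting theorem).
L{t} = 1!/s^2 = 1/s^2, so L^-1{s^(-2)} = t.
Hence the inverse is u(t - 5) times that function evaluated at t - 5.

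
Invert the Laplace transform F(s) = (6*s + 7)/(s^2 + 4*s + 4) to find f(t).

f(t) = -5*t*exp(-2*t) + 6*exp(-2*t)

Factor the denominator: s^2 + 4*s + 4 = (s + 2)^2.
Partial fraction decomposition gives [6/(s + 2)] + [-5/(s + 2)^2].
Invert each term: 6/(s + 2) ↔ 6e^(-2t); -5/(s + 2)^2 ↔ -5t·e^(-2t).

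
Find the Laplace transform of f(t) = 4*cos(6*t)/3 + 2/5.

Apply the Laplace transform termwise.
(4/3)·[L{cos(6t)} = s/(s^2 + 36)]; L{2/5} = (2/5)/s.

4*s/(3*(s^2 + 36)) + 2/(5*s)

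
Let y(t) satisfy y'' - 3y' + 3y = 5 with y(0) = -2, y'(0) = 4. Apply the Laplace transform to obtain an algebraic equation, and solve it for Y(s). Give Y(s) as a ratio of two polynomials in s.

Y(s) = (-2*s^2 + 10*s + 5)/(s^3 - 3*s^2 + 3*s)

Apply the Laplace transform to the equation.
With L{y''} = s^2 Y - s·y(0) - y'(0) and L{y'} = sY - y(0), with y(0) = -2, y'(0) = 4: the LHS transforms to (s^2 - 3*s + 3)Y - (-2*s + 10).
The right side is L{5} = 5/s.
So (s^2 - 3*s + 3)Y = 5/s + (-2*s + 10).
Solve for Y(s) and write it as one ratio of polynomials.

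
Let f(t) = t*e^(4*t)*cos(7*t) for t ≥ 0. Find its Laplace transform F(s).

L{cos(7t)} = s/(s^2 + 49).
Multiplying by e^(4t) shifts s → s - 4, so L{e^(4*t)*cos(7*t)} = (s - 4)/((s - 4)^2 + 49).
Then apply L{t·g(t)} = -d/ds[G(s)] with G(s) = (s - 4)/((s - 4)^2 + 49):
differentiating 1 time and applying the sign gives (s - 11)*(s + 3)/(s^2 - 8*s + 65)^2.

F(s) = (s - 11)*(s + 3)/(s^2 - 8*s + 65)^2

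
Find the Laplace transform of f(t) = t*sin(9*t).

L{sin(9t)} = 9/(s^2 + 81).
Then apply L{t·g(t)} = -d/ds[G(s)] with G(s) = 9/(s^2 + 81):
differentiating 1 time and applying the sign gives 18*s/(s^2 + 81)^2.

18*s/(s^2 + 81)^2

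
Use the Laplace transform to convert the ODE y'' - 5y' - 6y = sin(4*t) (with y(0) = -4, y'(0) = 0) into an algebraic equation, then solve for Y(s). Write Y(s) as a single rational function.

Apply the Laplace transform to the equation.
The derivative rules (L{y''} = s^2 Y - s·y(0) - y'(0) and L{y'} = sY - y(0), with y(0) = -4, y'(0) = 0) turn the left side into (s^2 - 5*s - 6)Y - (-4*s + 20).
The right side is L{sin(4*t)} = 4/(s^2 + 16).
So (s^2 - 5*s - 6)Y = 4/(s^2 + 16) + (-4*s + 20).
Solve for Y(s) and write it as one ratio of polynomials.

Y(s) = (-4*s^3 + 20*s^2 - 64*s + 324)/(s^4 - 5*s^3 + 10*s^2 - 80*s - 96)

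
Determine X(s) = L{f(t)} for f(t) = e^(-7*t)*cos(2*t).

L{cos(2t)} = s/(s^2 + 4).
By the first shifting theorem, multiplying by e^(-7t) replaces s with s + 7.

X(s) = (s + 7)/((s + 7)^2 + 4)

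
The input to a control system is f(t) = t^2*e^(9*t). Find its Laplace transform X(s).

X(s) = 2/(s - 9)^3

L{e^(9t)} = 1/(s - 9).
Then apply L{t^2·g(t)} = (-1)^2 d^2/ds^2[G(s)] with G(s) = 1/(s - 9):
differentiating 2 times and applying the sign gives 2/(s - 9)^3.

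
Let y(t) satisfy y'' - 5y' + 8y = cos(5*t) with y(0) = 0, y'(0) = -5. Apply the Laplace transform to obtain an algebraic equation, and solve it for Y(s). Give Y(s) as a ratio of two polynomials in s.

Y(s) = (-5*s^2 + s - 125)/(s^4 - 5*s^3 + 33*s^2 - 125*s + 200)

Take the Laplace transform of both sides.
Using L{y''} = s^2 Y - s·y(0) - y'(0) and L{y'} = sY - y(0), with y(0) = 0, y'(0) = -5, the left side becomes (s^2 - 5*s + 8)Y - (-5).
The right side is L{cos(5*t)} = s/(s^2 + 25).
So (s^2 - 5*s + 8)Y = s/(s^2 + 25) + (-5).
Solve for Y(s) and write it as one ratio of polynomials.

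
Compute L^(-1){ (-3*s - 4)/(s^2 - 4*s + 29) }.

-2*exp(2*t)*sin(5*t) - 3*exp(2*t)*cos(5*t)

Complete the square in the denominator: s^2 - 4*s + 29 = (s - 2)^2 + 5^2.
Split the numerator to match: -3*s - 4 = -3·(s - 2) - 2·5.
Invert each term: -3·(s - 2)/((s - 2)^2 + 25) ↔ -3e^(2t)cos(5t); -2·5/((s - 2)^2 + 25) ↔ -2e^(2t)sin(5t).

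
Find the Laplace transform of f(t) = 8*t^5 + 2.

By linearity of the Laplace transform, transform each term separately.
L{2} = 2/s; (8)·[L{t^5} = 5!/s^6 = 120/s^6].

2/s + 960/s^6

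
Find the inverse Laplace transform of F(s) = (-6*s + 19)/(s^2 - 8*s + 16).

-5*t*exp(4*t) - 6*exp(4*t)

Factor the denominator: s^2 - 8*s + 16 = (s - 4)^2.
Partial fraction decomposition gives [-6/(s - 4)] + [-5/(s - 4)^2].
Invert each term: -6/(s - 4) ↔ -6e^(4t); -5/(s - 4)^2 ↔ -5t·e^(4t).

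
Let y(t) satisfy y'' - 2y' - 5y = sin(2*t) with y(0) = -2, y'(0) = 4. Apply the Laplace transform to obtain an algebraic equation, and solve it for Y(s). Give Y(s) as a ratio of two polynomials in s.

Take the Laplace transform of both sides.
With L{y''} = s^2 Y - s·y(0) - y'(0) and L{y'} = sY - y(0), with y(0) = -2, y'(0) = 4: the LHS transforms to (s^2 - 2*s - 5)Y - (-2*s + 8).
The right side is L{sin(2*t)} = 2/(s^2 + 4).
So (s^2 - 2*s - 5)Y = 2/(s^2 + 4) + (-2*s + 8).
Divide through and combine into a single rational function.

Y(s) = (-2*s^3 + 8*s^2 - 8*s + 34)/(s^4 - 2*s^3 - s^2 - 8*s - 20)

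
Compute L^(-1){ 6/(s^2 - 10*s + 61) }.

Rewrite the denominator: s^2 - 10*s + 61 = (s - 5)^2 + 36.
The form in (s - 5) signals a first-shifting-theorem factor e^(5t).
Since L{sin(6t)} = 6/(s^2 + 36), the inverse is e^(5*t)*sin(6*t).

exp(5*t)*sin(6*t)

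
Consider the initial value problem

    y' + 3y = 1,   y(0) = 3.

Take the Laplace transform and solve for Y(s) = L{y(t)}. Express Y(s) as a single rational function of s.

Y(s) = (3*s + 1)/(s^2 + 3*s)

Laplace-transform each side.
The derivative rules (L{y'} = sY - y(0) = sY - 3) turn the left side into (s + 3)Y - (3).
The right side is L{1} = 1/s.
So (s + 3)Y = 1/s + (3).
Solve for Y(s) and write it as one ratio of polynomials.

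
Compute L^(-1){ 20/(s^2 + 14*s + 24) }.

4*exp(-7*t)*sinh(5*t)

Rewrite the denominator: s^2 + 14*s + 24 = (s + 7)^2 - 25.
The form in (s + 7) signals a first-shifting-theorem factor e^(-7t).
Since L{sinh(5t)} = 5/(s^2 - 25), the inverse is exp(-7*t)*sinh(5*t), scaled by 4.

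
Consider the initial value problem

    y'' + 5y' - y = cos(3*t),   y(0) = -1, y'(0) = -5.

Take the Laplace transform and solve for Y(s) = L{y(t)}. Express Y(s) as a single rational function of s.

Y(s) = (-s^3 - 10*s^2 - 8*s - 90)/(s^4 + 5*s^3 + 8*s^2 + 45*s - 9)

Laplace-transform each side.
The derivative rules (L{y''} = s^2 Y - s·y(0) - y'(0) and L{y'} = sY - y(0), with y(0) = -1, y'(0) = -5) turn the left side into (s^2 + 5*s - 1)Y - (-s - 10).
The right side is L{cos(3*t)} = s/(s^2 + 9).
So (s^2 + 5*s - 1)Y = s/(s^2 + 9) + (-s - 10).
Solve for Y(s) and write it as one ratio of polynomials.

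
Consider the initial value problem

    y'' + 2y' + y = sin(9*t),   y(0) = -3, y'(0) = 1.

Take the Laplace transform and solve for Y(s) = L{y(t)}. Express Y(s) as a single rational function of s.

Take the Laplace transform of both sides.
With L{y''} = s^2 Y - s·y(0) - y'(0) and L{y'} = sY - y(0), with y(0) = -3, y'(0) = 1: the LHS transforms to (s^2 + 2*s + 1)Y - (-3*s - 5).
The right side is L{sin(9*t)} = 9/(s^2 + 81).
So (s^2 + 2*s + 1)Y = 9/(s^2 + 81) + (-3*s - 5).
Isolate Y and clear denominators.

Y(s) = (-3*s^3 - 5*s^2 - 243*s - 396)/(s^4 + 2*s^3 + 82*s^2 + 162*s + 81)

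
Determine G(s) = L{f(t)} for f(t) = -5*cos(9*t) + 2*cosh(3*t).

G(s) = -5*s/(s^2 + 81) + 2*s/(s^2 - 9)

By linearity of the Laplace transform, transform each term separately.
(-5)·[L{cos(9t)} = s/(s^2 + 81)]; (2)·[L{cosh(3t)} = s/(s^2 - 9)].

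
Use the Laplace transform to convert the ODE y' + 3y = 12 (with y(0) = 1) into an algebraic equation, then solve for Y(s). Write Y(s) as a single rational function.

Transform both sides with L{·}.
The derivative rules (L{y'} = sY - y(0) = sY - 1) turn the left side into (s + 3)Y - (1).
The right side is L{12} = 12/s.
So (s + 3)Y = 12/s + (1).
Isolate Y and clear denominators.

Y(s) = (s + 12)/(s^2 + 3*s)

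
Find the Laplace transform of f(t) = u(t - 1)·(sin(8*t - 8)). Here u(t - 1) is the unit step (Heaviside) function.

8*exp(-s)/(s^2 + 64)

By the second shifting theorem, L{u(t - c)·g(t - c)} = e^(-cs)·G(s) with c = 1 and G(s) = L{g(t)}.
L{sin(8t)} = 8/(s^2 + 64).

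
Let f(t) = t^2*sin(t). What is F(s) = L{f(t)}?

L{sin(t)} = 1/(s^2 + 1).
Then apply L{t^2·g(t)} = (-1)^2 d^2/ds^2[G(s)] with G(s) = 1/(s^2 + 1):
differentiating 2 times and applying the sign gives 2*(3*s^2 - 1)/(s^2 + 1)^3.

F(s) = 2*(3*s^2 - 1)/(s^2 + 1)^3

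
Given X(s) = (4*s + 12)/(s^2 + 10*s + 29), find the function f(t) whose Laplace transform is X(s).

f(t) = -4*exp(-5*t)*sin(2*t) + 4*exp(-5*t)*cos(2*t)

Complete the square in the denominator: s^2 + 10*s + 29 = (s + 5)^2 + 2^2.
Split the numerator to match: 4*s + 12 = 4·(s + 5) - 4·2.
Invert each term: 4·(s + 5)/((s + 5)^2 + 4) ↔ 4e^(-5t)cos(2t); -4·2/((s + 5)^2 + 4) ↔ -4e^(-5t)sin(2t).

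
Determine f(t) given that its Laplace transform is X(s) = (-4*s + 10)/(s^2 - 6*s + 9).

f(t) = -2*t*exp(3*t) - 4*exp(3*t)

Factor the denominator: s^2 - 6*s + 9 = (s - 3)^2.
Partial fraction decomposition gives [-4/(s - 3)] + [-2/(s - 3)^2].
Invert each term: -4/(s - 3) ↔ -4e^(3t); -2/(s - 3)^2 ↔ -2t·e^(3t).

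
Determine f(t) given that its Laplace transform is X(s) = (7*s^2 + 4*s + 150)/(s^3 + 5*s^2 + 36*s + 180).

Factor the denominator: s^3 + 5*s^2 + 36*s + 180 = (s + 5)*(s^2 + 36).
Partial fraction decomposition gives [5/(s + 5)] + [2*s/(s^2 + 36)] + [-6/(s^2 + 36)].
Invert each term: 5/(s + 5) ↔ 5e^(-5t); 2·s/(s^2 + 36) ↔ 2cos(6t); -1·6/(s^2 + 36) ↔ -sin(6t).

f(t) = -sin(6*t) + 2*cos(6*t) + 5*exp(-5*t)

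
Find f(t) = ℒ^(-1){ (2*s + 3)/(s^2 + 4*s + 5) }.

Complete the square in the denominator: s^2 + 4*s + 5 = (s + 2)^2 + 1^2.
Split the numerator to match: 2*s + 3 = 2·(s + 2) - 1·1.
Invert each term: 2·(s + 2)/((s + 2)^2 + 1) ↔ 2e^(-2t)cos(t); -1·1/((s + 2)^2 + 1) ↔ -e^(-2t)sin(t).

f(t) = -exp(-2*t)*sin(t) + 2*exp(-2*t)*cos(t)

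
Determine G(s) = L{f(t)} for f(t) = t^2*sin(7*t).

G(s) = 14*(3*s^2 - 49)/(s^2 + 49)^3

L{sin(7t)} = 7/(s^2 + 49).
Then apply L{t^2·g(t)} = (-1)^2 d^2/ds^2[H(s)] with H(s) = 7/(s^2 + 49):
differentiating 2 times and applying the sign gives 14*(3*s^2 - 49)/(s^2 + 49)^3.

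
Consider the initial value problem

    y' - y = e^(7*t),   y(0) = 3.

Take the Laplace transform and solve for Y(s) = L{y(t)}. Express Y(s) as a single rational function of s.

Y(s) = (3*s - 20)/(s^2 - 8*s + 7)

Laplace-transform each side.
With L{y'} = sY - y(0) = sY - 3: the LHS transforms to (s - 1)Y - (3).
The right side is L{e^(7*t)} = 1/(s - 7).
So (s - 1)Y = 1/(s - 7) + (3).
Divide through and combine into a single rational function.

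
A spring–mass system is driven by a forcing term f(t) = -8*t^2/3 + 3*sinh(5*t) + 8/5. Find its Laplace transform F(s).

F(s) = 15/(s^2 - 25) + 8/(5*s) - 16/(3*s^3)

The transform is linear, so treat each term independently.
L{8/5} = (8/5)/s; (-8/3)·[L{t^2} = 2!/s^3 = 2/s^3]; (3)·[L{sinh(5t)} = 5/(s^2 - 25)].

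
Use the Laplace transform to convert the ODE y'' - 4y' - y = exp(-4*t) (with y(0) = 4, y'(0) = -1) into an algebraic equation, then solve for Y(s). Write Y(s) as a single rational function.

Laplace-transform each side.
With L{y''} = s^2 Y - s·y(0) - y'(0) and L{y'} = sY - y(0), with y(0) = 4, y'(0) = -1: the LHS transforms to (s^2 - 4*s - 1)Y - (4*s - 17).
The right side is L{exp(-4*t)} = 1/(s + 4).
So (s^2 - 4*s - 1)Y = 1/(s + 4) + (4*s - 17).
Divide through and combine into a single rational function.

Y(s) = (4*s^2 - s - 67)/(s^3 - 17*s - 4)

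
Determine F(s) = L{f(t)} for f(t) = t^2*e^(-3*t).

F(s) = 2/(s + 3)^3

L{t^2} = 2!/s^3 = 2/s^3.
By the first shifting theorem, multiplying by e^(-3t) replaces s with s + 3.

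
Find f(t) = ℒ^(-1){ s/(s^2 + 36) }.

Since L{cos(6t)} = s/(s^2 + 36), the inverse is cos(6*t).

f(t) = cos(6*t)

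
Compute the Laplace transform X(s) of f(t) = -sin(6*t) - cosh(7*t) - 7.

X(s) = -s/(s^2 - 49) - 6/(s^2 + 36) - 7/s

By linearity of the Laplace transform, transform each term separately.
(-1)·[L{cosh(7t)} = s/(s^2 - 49)]; L{-7} = -7/s; (-1)·[L{sin(6t)} = 6/(s^2 + 36)].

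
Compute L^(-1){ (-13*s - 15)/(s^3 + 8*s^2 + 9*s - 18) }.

-exp(t) - 2*exp(-3*t) + 3*exp(-6*t)

Factor the denominator: s^3 + 8*s^2 + 9*s - 18 = (s - 1)*(s + 3)*(s + 6).
Partial fraction decomposition gives [3/(s + 6)] + [-1/(s - 1)] + [-2/(s + 3)].
Invert each term: 3/(s + 6) ↔ 3e^(-6t); -1/(s - 1) ↔ -e^(t); -2/(s + 3) ↔ -2e^(-3t).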